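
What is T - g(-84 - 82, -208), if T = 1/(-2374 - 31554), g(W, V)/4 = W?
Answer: 22528191/33928 ≈ 664.00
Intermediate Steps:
g(W, V) = 4*W
T = -1/33928 (T = 1/(-33928) = -1/33928 ≈ -2.9474e-5)
T - g(-84 - 82, -208) = -1/33928 - 4*(-84 - 82) = -1/33928 - 4*(-166) = -1/33928 - 1*(-664) = -1/33928 + 664 = 22528191/33928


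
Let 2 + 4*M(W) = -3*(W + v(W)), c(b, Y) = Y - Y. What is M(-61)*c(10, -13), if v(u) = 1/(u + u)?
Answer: 0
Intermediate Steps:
v(u) = 1/(2*u)
c(b, Y) = 0
M(W) = -½ - 3*W/4 - 3/(8*W) (M(W) = -½ + (-3*(W + 1/(2*W)))/4 = -½ + (-3*W - 3/(2*W))/4 = -½ + (-3*W/4 - 3/(8*W)) = -½ - 3*W/4 - 3/(8*W))
M(-61)*c(10, -13) = ((⅛)*(-3 + 2*(-61)*(-2 - 3*(-61)))/(-61))*0 = ((⅛)*(-1/61)*(-3 + 2*(-61)*(-2 + 183)))*0 = ((⅛)*(-1/61)*(-3 + 2*(-61)*181))*0 = ((⅛)*(-1/61)*(-3 - 22082))*0 = ((⅛)*(-1/61)*(-22085))*0 = (22085/488)*0 = 0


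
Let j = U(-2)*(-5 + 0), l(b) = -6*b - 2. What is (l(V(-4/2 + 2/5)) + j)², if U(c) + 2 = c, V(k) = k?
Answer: 19044/25 ≈ 761.76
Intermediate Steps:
U(c) = -2 + c
l(b) = -2 - 6*b
j = 20 (j = (-2 - 2)*(-5 + 0) = -4*(-5) = 20)
(l(V(-4/2 + 2/5)) + j)² = ((-2 - 6*(-4/2 + 2/5)) + 20)² = ((-2 - 6*(-4*½ + 2*(⅕))) + 20)² = ((-2 - 6*(-2 + ⅖)) + 20)² = ((-2 - 6*(-8/5)) + 20)² = ((-2 + 48/5) + 20)² = (38/5 + 20)² = (138/5)² = 19044/25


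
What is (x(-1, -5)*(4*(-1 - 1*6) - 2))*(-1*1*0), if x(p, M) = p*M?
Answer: 0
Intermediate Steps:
x(p, M) = M*p
(x(-1, -5)*(4*(-1 - 1*6) - 2))*(-1*1*0) = ((-5*(-1))*(4*(-1 - 1*6) - 2))*(-1*1*0) = (5*(4*(-1 - 6) - 2))*(-1*0) = (5*(4*(-7) - 2))*0 = (5*(-28 - 2))*0 = (5*(-30))*0 = -150*0 = 0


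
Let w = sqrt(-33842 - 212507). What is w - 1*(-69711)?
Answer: 69711 + I*sqrt(246349) ≈ 69711.0 + 496.34*I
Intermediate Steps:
w = I*sqrt(246349) (w = sqrt(-246349) = I*sqrt(246349) ≈ 496.34*I)
w - 1*(-69711) = I*sqrt(246349) - 1*(-69711) = I*sqrt(246349) + 69711 = 69711 + I*sqrt(246349)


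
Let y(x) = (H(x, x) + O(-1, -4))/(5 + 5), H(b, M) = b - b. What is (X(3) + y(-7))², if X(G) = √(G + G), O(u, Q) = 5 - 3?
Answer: 151/25 + 2*√6/5 ≈ 7.0198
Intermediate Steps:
O(u, Q) = 2
H(b, M) = 0
X(G) = √2*√G (X(G) = √(2*G) = √2*√G)
y(x) = ⅕ (y(x) = (0 + 2)/(5 + 5) = 2/10 = 2*(⅒) = ⅕)
(X(3) + y(-7))² = (√2*√3 + ⅕)² = (√6 + ⅕)² = (⅕ + √6)²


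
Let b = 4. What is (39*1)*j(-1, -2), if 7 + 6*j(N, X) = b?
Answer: -39/2 ≈ -19.500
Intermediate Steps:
j(N, X) = -½ (j(N, X) = -7/6 + (⅙)*4 = -7/6 + ⅔ = -½)
(39*1)*j(-1, -2) = (39*1)*(-½) = 39*(-½) = -39/2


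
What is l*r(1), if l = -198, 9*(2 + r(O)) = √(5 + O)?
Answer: 396 - 22*√6 ≈ 342.11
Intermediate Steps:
r(O) = -2 + √(5 + O)/9
l*r(1) = -198*(-2 + √(5 + 1)/9) = -198*(-2 + √6/9) = 396 - 22*√6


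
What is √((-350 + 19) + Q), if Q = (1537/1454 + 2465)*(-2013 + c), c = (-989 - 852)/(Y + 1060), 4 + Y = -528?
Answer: I*√183190976899503474/191928 ≈ 2230.0*I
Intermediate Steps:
Y = -532 (Y = -4 - 528 = -532)
c = -1841/528 (c = (-989 - 852)/(-532 + 1060) = -1841/528 ≈ -3.4867)
Q = -3817656289135/767712 (Q = (1537/1454 + 2465)*(-2013 - 1841/528) = (1537*(1/1454) + 2465)*(-1064705/528) = (1537/1454 + 2465)*(-1064705/528) = (3585647/1454)*(-1064705/528) = -3817656289135/767712 ≈ -4.9728e+6)
√((-350 + 19) + Q) = √((-350 + 19) - 3817656289135/767712) = √(-331 - 3817656289135/767712) = √(-3817910401807/767712) = I*√183190976899503474/191928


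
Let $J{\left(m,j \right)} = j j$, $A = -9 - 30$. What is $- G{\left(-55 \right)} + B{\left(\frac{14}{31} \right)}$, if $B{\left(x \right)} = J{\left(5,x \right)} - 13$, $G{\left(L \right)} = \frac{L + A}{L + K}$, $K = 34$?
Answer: $- \frac{348571}{20181} \approx -17.272$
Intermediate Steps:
$A = -39$
$G{\left(L \right)} = \frac{-39 + L}{34 + L}$ ($G{\left(L \right)} = \frac{L - 39}{L + 34} = \frac{-39 + L}{34 + L}$)
$J{\left(m,j \right)} = j^{2}$
$B{\left(x \right)} = -13 + x^{2}$ ($B{\left(x \right)} = x^{2} - 13 = -13 + x^{2}$)
$- G{\left(-55 \right)} + B{\left(\frac{14}{31} \right)} = - \frac{-39 - 55}{34 - 55} - \left(13 - \left(\frac{14}{31}\right)^{2}\right) = - \frac{-94}{-21} - \left(13 - \left(14 \cdot \frac{1}{31}\right)^{2}\right) = - \frac{\left(-1\right) \left(-94\right)}{21} - \left(13 - \left(\frac{14}{31}\right)^{2}\right) = \left(-1\right) \frac{94}{21} + \left(-13 + \frac{196}{961}\right) = - \frac{94}{21} - \frac{12297}{961} = - \frac{348571}{20181}$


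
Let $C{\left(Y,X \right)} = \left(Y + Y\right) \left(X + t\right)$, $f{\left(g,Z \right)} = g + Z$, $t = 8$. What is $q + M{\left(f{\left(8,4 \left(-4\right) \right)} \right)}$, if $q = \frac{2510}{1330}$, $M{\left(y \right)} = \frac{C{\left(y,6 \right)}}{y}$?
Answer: $\frac{3975}{133} \approx 29.887$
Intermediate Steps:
$f{\left(g,Z \right)} = Z + g$
$C{\left(Y,X \right)} = 2 Y \left(8 + X\right)$ ($C{\left(Y,X \right)} = \left(Y + Y\right) \left(X + 8\right) = 2 Y \left(8 + X\right)$)
$M{\left(y \right)} = 28$ ($M{\left(y \right)} = \frac{2 y \left(8 + 6\right)}{y} = \frac{2 y 14}{y} = \frac{28 y}{y} = 28$)
$q = \frac{251}{133}$ ($q = 2510 \cdot \frac{1}{1330} = \frac{251}{133} \approx 1.8872$)
$q + M{\left(f{\left(8,4 \left(-4\right) \right)} \right)} = \frac{251}{133} + 28 = \frac{3975}{133}$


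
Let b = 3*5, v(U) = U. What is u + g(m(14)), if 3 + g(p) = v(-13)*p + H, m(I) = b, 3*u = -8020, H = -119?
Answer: -8971/3 ≈ -2990.3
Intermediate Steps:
u = -8020/3 (u = (⅓)*(-8020) = -8020/3 ≈ -2673.3)
b = 15
m(I) = 15
g(p) = -122 - 13*p (g(p) = -3 + (-13*p - 119) = -3 + (-119 - 13*p) = -122 - 13*p)
u + g(m(14)) = -8020/3 + (-122 - 13*15) = -8020/3 + (-122 - 195) = -8020/3 - 317 = -8971/3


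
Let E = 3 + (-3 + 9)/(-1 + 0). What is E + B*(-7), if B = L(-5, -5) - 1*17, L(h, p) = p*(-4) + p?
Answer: 11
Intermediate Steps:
L(h, p) = -3*p (L(h, p) = -4*p + p = -3*p)
E = -3 (E = 3 + 6/(-1) = 3 + 6*(-1) = 3 - 6 = -3)
B = -2 (B = -3*(-5) - 1*17 = 15 - 17 = -2)
E + B*(-7) = -3 - 2*(-7) = -3 + 14 = 11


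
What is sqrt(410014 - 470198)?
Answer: 2*I*sqrt(15046) ≈ 245.32*I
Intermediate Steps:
sqrt(410014 - 470198) = sqrt(-60184) = 2*I*sqrt(15046)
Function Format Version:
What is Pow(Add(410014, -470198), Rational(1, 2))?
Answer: Mul(2, I, Pow(15046, Rational(1, 2))) ≈ Mul(245.32, I)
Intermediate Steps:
Pow(Add(410014, -470198), Rational(1, 2)) = Pow(-60184, Rational(1, 2)) = Mul(2, I, Pow(15046, Rational(1, 2)))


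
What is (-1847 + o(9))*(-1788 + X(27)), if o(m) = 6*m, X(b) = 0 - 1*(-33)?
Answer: 3146715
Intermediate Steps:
X(b) = 33 (X(b) = 0 + 33 = 33)
(-1847 + o(9))*(-1788 + X(27)) = (-1847 + 6*9)*(-1788 + 33) = (-1847 + 54)*(-1755) = -1793*(-1755) = 3146715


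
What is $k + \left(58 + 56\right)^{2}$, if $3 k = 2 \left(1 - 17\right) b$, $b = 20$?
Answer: $\frac{38348}{3} \approx 12783.0$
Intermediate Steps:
$k = - \frac{640}{3}$ ($k = \frac{2 \left(1 - 17\right) 20}{3} = \frac{2 \left(-16\right) 20}{3} = \frac{\left(-32\right) 20}{3} = \frac{1}{3} \left(-640\right) = - \frac{640}{3} \approx -213.33$)
$k + \left(58 + 56\right)^{2} = - \frac{640}{3} + \left(58 + 56\right)^{2} = - \frac{640}{3} + 114^{2} = - \frac{640}{3} + 12996 = \frac{38348}{3}$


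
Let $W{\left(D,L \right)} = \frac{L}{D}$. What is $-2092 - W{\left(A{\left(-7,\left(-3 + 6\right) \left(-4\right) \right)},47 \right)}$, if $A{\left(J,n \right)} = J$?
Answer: $- \frac{14597}{7} \approx -2085.3$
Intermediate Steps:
$-2092 - W{\left(A{\left(-7,\left(-3 + 6\right) \left(-4\right) \right)},47 \right)} = -2092 - \frac{47}{-7} = -2092 - 47 \left(- \frac{1}{7}\right) = -2092 - - \frac{47}{7} = -2092 + \frac{47}{7} = - \frac{14597}{7}$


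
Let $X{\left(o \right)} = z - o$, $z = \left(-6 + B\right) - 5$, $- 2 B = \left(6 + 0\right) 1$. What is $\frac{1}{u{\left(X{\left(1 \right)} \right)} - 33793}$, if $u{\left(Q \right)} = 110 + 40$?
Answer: $- \frac{1}{33643} \approx -2.9724 \cdot 10^{-5}$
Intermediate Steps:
$B = -3$ ($B = - \frac{\left(6 + 0\right) 1}{2} = - \frac{6 \cdot 1}{2} = \left(- \frac{1}{2}\right) 6 = -3$)
$z = -14$ ($z = \left(-6 - 3\right) - 5 = -9 - 5 = -14$)
$X{\left(o \right)} = -14 - o$
$u{\left(Q \right)} = 150$
$\frac{1}{u{\left(X{\left(1 \right)} \right)} - 33793} = \frac{1}{150 - 33793} = \frac{1}{-33643} = - \frac{1}{33643}$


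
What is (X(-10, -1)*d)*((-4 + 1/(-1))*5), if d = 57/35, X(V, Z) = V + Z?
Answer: 3135/7 ≈ 447.86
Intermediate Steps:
d = 57/35 (d = 57*(1/35) = 57/35 ≈ 1.6286)
(X(-10, -1)*d)*((-4 + 1/(-1))*5) = ((-10 - 1)*(57/35))*((-4 + 1/(-1))*5) = (-11*57/35)*((-4 - 1)*5) = -(-627)*5/7 = -627/35*(-25) = 3135/7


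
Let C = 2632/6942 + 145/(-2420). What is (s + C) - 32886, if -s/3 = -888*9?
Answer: -14967942955/1679964 ≈ -8909.7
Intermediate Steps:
s = 23976 (s = -(-2664)*9 = -3*(-7992) = 23976)
C = 536285/1679964 (C = 2632*(1/6942) + 145*(-1/2420) = 1316/3471 - 29/484 = 536285/1679964 ≈ 0.31922)
(s + C) - 32886 = (23976 + 536285/1679964) - 32886 = 40279353149/1679964 - 32886 = -14967942955/1679964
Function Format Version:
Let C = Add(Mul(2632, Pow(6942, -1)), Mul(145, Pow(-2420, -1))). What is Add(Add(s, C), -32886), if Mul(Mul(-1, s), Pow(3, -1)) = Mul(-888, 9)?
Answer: Rational(-14967942955, 1679964) ≈ -8909.7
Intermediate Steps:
s = 23976 (s = Mul(-3, Mul(-888, 9)) = Mul(-3, -7992) = 23976)
C = Rational(536285, 1679964) (C = Add(Mul(2632, Rational(1, 6942)), Mul(145, Rational(-1, 2420))) = Add(Rational(1316, 3471), Rational(-29, 484)) = Rational(536285, 1679964) ≈ 0.31922)
Add(Add(s, C), -32886) = Add(Add(23976, Rational(536285, 1679964)), -32886) = Add(Rational(40279353149, 1679964), -32886) = Rational(-14967942955, 1679964)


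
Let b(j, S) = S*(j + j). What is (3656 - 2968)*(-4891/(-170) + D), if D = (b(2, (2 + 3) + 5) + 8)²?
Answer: 136420424/85 ≈ 1.6049e+6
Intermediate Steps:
b(j, S) = 2*S*j (b(j, S) = S*(2*j) = 2*S*j)
D = 2304 (D = (2*((2 + 3) + 5)*2 + 8)² = (2*(5 + 5)*2 + 8)² = (2*10*2 + 8)² = (40 + 8)² = 48² = 2304)
(3656 - 2968)*(-4891/(-170) + D) = (3656 - 2968)*(-4891/(-170) + 2304) = 688*(-4891*(-1/170) + 2304) = 688*(4891/170 + 2304) = 688*(396571/170) = 136420424/85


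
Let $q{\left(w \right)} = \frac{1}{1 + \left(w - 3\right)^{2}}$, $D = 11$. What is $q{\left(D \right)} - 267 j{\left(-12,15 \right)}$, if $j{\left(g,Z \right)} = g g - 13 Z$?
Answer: $\frac{885106}{65} \approx 13617.0$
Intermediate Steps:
$q{\left(w \right)} = \frac{1}{1 + \left(-3 + w\right)^{2}}$
$j{\left(g,Z \right)} = g^{2} - 13 Z$
$q{\left(D \right)} - 267 j{\left(-12,15 \right)} = \frac{1}{1 + \left(-3 + 11\right)^{2}} - 267 \left(\left(-12\right)^{2} - 195\right) = \frac{1}{1 + 8^{2}} - 267 \left(144 - 195\right) = \frac{1}{1 + 64} - -13617 = \frac{1}{65} + 13617 = \frac{885106}{65}$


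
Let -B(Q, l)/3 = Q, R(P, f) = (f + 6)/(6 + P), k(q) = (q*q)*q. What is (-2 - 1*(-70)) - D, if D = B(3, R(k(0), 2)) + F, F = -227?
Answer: 304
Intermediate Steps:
k(q) = q³ (k(q) = q²*q = q³)
R(P, f) = (6 + f)/(6 + P)
B(Q, l) = -3*Q
D = -236 (D = -3*3 - 227 = -9 - 227 = -236)
(-2 - 1*(-70)) - D = (-2 - 1*(-70)) - 1*(-236) = (-2 + 70) + 236 = 68 + 236 = 304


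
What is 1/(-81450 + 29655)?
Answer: -1/51795 ≈ -1.9307e-5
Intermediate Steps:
1/(-81450 + 29655) = 1/(-51795) = -1/51795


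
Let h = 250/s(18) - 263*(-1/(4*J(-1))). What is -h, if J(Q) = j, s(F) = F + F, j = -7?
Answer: 617/252 ≈ 2.4484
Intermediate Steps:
s(F) = 2*F
J(Q) = -7
h = -617/252 (h = 250/((2*18)) - 263/((-4*(-7))) = 250/36 - 263/28 = 250*(1/36) - 263*1/28 = 125/18 - 263/28 = -617/252 ≈ -2.4484)
-h = -1*(-617/252) = 617/252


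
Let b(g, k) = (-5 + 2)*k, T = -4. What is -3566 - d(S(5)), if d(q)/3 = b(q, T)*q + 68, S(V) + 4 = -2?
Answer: -3554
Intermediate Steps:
b(g, k) = -3*k
S(V) = -6 (S(V) = -4 - 2 = -6)
d(q) = 204 + 36*q (d(q) = 3*((-3*(-4))*q + 68) = 3*(12*q + 68) = 3*(68 + 12*q) = 204 + 36*q)
-3566 - d(S(5)) = -3566 - (204 + 36*(-6)) = -3566 - (204 - 216) = -3566 - 1*(-12) = -3566 + 12 = -3554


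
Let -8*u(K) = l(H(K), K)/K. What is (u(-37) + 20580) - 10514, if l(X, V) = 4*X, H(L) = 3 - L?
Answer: 372462/37 ≈ 10067.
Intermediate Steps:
u(K) = -(12 - 4*K)/(8*K) (u(K) = -4*(3 - K)/(8*K) = -(12 - 4*K)/(8*K))
(u(-37) + 20580) - 10514 = ((1/2)*(-3 - 37)/(-37) + 20580) - 10514 = ((1/2)*(-1/37)*(-40) + 20580) - 10514 = (20/37 + 20580) - 10514 = 761480/37 - 10514 = 372462/37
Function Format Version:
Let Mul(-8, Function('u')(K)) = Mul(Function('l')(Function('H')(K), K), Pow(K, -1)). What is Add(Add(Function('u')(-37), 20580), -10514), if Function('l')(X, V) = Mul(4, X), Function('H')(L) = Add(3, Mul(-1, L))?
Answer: Rational(372462, 37) ≈ 10067.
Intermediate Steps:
Function('u')(K) = Mul(Rational(-1, 8), Pow(K, -1), Add(12, Mul(-4, K))) (Function('u')(K) = Mul(Rational(-1, 8), Mul(Mul(4, Add(3, Mul(-1, K))), Pow(K, -1))) = Mul(Rational(-1, 8), Mul(Add(12, Mul(-4, K)), Pow(K, -1))) = Mul(Rational(-1, 8), Mul(Pow(K, -1), Add(12, Mul(-4, K)))) = Mul(Rational(-1, 8), Pow(K, -1), Add(12, Mul(-4, K))))
Add(Add(Function('u')(-37), 20580), -10514) = Add(Add(Mul(Rational(1, 2), Pow(-37, -1), Add(-3, -37)), 20580), -10514) = Add(Add(Mul(Rational(1, 2), Rational(-1, 37), -40), 20580), -10514) = Add(Add(Rational(20, 37), 20580), -10514) = Add(Rational(761480, 37), -10514) = Rational(372462, 37)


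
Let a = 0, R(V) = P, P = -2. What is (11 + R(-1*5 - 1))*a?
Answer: 0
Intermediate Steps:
R(V) = -2
(11 + R(-1*5 - 1))*a = (11 - 2)*0 = 9*0 = 0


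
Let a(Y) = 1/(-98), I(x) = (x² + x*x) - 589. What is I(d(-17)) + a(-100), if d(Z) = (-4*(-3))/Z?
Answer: -16653723/28322 ≈ -588.01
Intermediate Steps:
d(Z) = 12/Z
I(x) = -589 + 2*x² (I(x) = (x² + x²) - 589 = 2*x² - 589 = -589 + 2*x²)
a(Y) = -1/98
I(d(-17)) + a(-100) = (-589 + 2*(12/(-17))²) - 1/98 = (-589 + 2*(12*(-1/17))²) - 1/98 = (-589 + 2*(-12/17)²) - 1/98 = (-589 + 2*(144/289)) - 1/98 = (-589 + 288/289) - 1/98 = -169933/289 - 1/98 = -16653723/28322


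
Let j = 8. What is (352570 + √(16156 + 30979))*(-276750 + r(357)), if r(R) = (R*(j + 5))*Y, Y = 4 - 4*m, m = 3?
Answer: -110663966460 - 313878*√47135 ≈ -1.1073e+11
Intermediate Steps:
Y = -8 (Y = 4 - 4*3 = 4 - 12 = -8)
r(R) = -104*R (r(R) = (R*(8 + 5))*(-8) = (R*13)*(-8) = (13*R)*(-8) = -104*R)
(352570 + √(16156 + 30979))*(-276750 + r(357)) = (352570 + √(16156 + 30979))*(-276750 - 104*357) = (352570 + √47135)*(-276750 - 37128) = (352570 + √47135)*(-313878) = -110663966460 - 313878*√47135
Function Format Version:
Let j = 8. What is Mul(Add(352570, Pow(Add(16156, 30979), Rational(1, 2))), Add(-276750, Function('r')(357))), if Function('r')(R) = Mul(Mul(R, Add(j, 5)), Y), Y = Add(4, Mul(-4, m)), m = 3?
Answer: Add(-110663966460, Mul(-313878, Pow(47135, Rational(1, 2)))) ≈ -1.1073e+11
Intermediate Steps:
Y = -8 (Y = Add(4, Mul(-4, 3)) = Add(4, -12) = -8)
Function('r')(R) = Mul(-104, R) (Function('r')(R) = Mul(Mul(R, Add(8, 5)), -8) = Mul(Mul(R, 13), -8) = Mul(Mul(13, R), -8) = Mul(-104, R))
Mul(Add(352570, Pow(Add(16156, 30979), Rational(1, 2))), Add(-276750, Function('r')(357))) = Mul(Add(352570, Pow(Add(16156, 30979), Rational(1, 2))), Add(-276750, Mul(-104, 357))) = Mul(Add(352570, Pow(47135, Rational(1, 2))), Add(-276750, -37128)) = Mul(Add(352570, Pow(47135, Rational(1, 2))), -313878) = Add(-110663966460, Mul(-313878, Pow(47135, Rational(1, 2))))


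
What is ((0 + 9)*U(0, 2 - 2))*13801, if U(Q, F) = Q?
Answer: 0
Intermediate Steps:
((0 + 9)*U(0, 2 - 2))*13801 = ((0 + 9)*0)*13801 = (9*0)*13801 = 0*13801 = 0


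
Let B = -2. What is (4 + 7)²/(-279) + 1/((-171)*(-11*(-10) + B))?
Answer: -248323/572508 ≈ -0.43375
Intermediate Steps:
(4 + 7)²/(-279) + 1/((-171)*(-11*(-10) + B)) = (4 + 7)²/(-279) + 1/((-171)*(-11*(-10) - 2)) = 11²*(-1/279) - 1/(171*(110 - 2)) = 121*(-1/279) - 1/171/108 = -121/279 - 1/171*1/108 = -121/279 - 1/18468 = -248323/572508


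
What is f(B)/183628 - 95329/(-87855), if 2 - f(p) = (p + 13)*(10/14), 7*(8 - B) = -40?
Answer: 857675072353/790499259060 ≈ 1.0850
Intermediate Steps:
B = 96/7 (B = 8 - ⅐*(-40) = 8 + 40/7 = 96/7 ≈ 13.714)
f(p) = -51/7 - 5*p/7 (f(p) = 2 - (p + 13)*10/14 = 2 - (13 + p)*10*(1/14) = 2 - (13 + p)*5/7 = 2 - (65/7 + 5*p/7) = 2 + (-65/7 - 5*p/7) = -51/7 - 5*p/7)
f(B)/183628 - 95329/(-87855) = (-51/7 - 5/7*96/7)/183628 - 95329/(-87855) = (-51/7 - 480/49)*(1/183628) - 95329*(-1/87855) = -837/49*1/183628 + 95329/87855 = -837/8997772 + 95329/87855 = 857675072353/790499259060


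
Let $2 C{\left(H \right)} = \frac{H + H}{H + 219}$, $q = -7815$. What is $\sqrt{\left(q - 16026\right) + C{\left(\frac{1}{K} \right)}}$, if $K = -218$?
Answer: $\frac{i \sqrt{54338480701862}}{47741} \approx 154.41 i$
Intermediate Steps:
$C{\left(H \right)} = \frac{H}{219 + H}$ ($C{\left(H \right)} = \frac{\left(H + H\right) \frac{1}{H + 219}}{2} = \frac{2 H \frac{1}{219 + H}}{2} = \frac{H}{219 + H}$)
$\sqrt{\left(q - 16026\right) + C{\left(\frac{1}{K} \right)}} = \sqrt{\left(-7815 - 16026\right) + \frac{1}{\left(-218\right) \left(219 + \frac{1}{-218}\right)}} = \sqrt{-23841 - \frac{1}{218 \left(219 - \frac{1}{218}\right)}} = \sqrt{-23841 - \frac{1}{218 \cdot \frac{47741}{218}}} = \sqrt{-23841 - \frac{1}{47741}} = \sqrt{- \frac{1138193182}{47741}} = \frac{i \sqrt{54338480701862}}{47741}$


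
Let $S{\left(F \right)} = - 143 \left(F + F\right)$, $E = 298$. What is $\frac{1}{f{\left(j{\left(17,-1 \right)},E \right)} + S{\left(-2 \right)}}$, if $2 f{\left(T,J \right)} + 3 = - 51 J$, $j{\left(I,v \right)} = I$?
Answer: $- \frac{2}{14057} \approx -0.00014228$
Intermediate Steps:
$f{\left(T,J \right)} = - \frac{3}{2} - \frac{51 J}{2}$ ($f{\left(T,J \right)} = - \frac{3}{2} + \frac{\left(-51\right) J}{2} = - \frac{3}{2} - \frac{51 J}{2}$)
$S{\left(F \right)} = - 286 F$ ($S{\left(F \right)} = - 143 \cdot 2 F = - 286 F$)
$\frac{1}{f{\left(j{\left(17,-1 \right)},E \right)} + S{\left(-2 \right)}} = \frac{1}{\left(- \frac{3}{2} - 7599\right) - -572} = \frac{1}{\left(- \frac{3}{2} - 7599\right) + 572} = \frac{1}{- \frac{15201}{2} + 572} = \frac{1}{- \frac{14057}{2}} = - \frac{2}{14057}$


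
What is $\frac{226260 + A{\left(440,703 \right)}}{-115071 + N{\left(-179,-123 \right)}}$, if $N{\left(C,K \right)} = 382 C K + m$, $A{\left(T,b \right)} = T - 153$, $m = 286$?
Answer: $\frac{226547}{8295709} \approx 0.027309$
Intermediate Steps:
$A{\left(T,b \right)} = -153 + T$
$N{\left(C,K \right)} = 286 + 382 C K$ ($N{\left(C,K \right)} = 382 C K + 286 = 286 + 382 C K$)
$\frac{226260 + A{\left(440,703 \right)}}{-115071 + N{\left(-179,-123 \right)}} = \frac{226260 + \left(-153 + 440\right)}{-115071 + \left(286 + 382 \left(-179\right) \left(-123\right)\right)} = \frac{226260 + 287}{-115071 + \left(286 + 8410494\right)} = \frac{226547}{-115071 + 8410780} = \frac{226547}{8295709}$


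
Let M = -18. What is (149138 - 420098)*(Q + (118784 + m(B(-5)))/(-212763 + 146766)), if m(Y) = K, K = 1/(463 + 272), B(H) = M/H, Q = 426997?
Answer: -374152327557395936/3233853 ≈ -1.1570e+11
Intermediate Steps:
B(H) = -18/H
K = 1/735 ≈ 0.0013605
m(Y) = 1/735
(149138 - 420098)*(Q + (118784 + m(B(-5)))/(-212763 + 146766)) = (149138 - 420098)*(426997 + (118784 + 1/735)/(-212763 + 146766)) = -270960*(426997 + (87306241/735)/(-65997)) = -270960*(426997 + (87306241/735)*(-1/65997)) = -270960*(426997 - 87306241/48507795) = -270960*20712595635374/48507795 = -374152327557395936/3233853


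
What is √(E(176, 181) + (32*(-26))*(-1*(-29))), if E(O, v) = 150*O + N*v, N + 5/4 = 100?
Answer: √80583/2 ≈ 141.94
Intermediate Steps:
N = 395/4 (N = -5/4 + 100 = 395/4 ≈ 98.750)
E(O, v) = 150*O + 395*v/4
√(E(176, 181) + (32*(-26))*(-1*(-29))) = √((150*176 + (395/4)*181) + (32*(-26))*(-1*(-29))) = √((26400 + 71495/4) - 832*29) = √(177095/4 - 24128) = √(80583/4) = √80583/2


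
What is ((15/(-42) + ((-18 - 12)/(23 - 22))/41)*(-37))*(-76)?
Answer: -878750/287 ≈ -3061.8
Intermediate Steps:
((15/(-42) + ((-18 - 12)/(23 - 22))/41)*(-37))*(-76) = ((15*(-1/42) - 30/1*(1/41))*(-37))*(-76) = ((-5/14 - 30*1*(1/41))*(-37))*(-76) = ((-5/14 - 30*1/41)*(-37))*(-76) = ((-5/14 - 30/41)*(-37))*(-76) = -625/574*(-37)*(-76) = (23125/574)*(-76) = -878750/287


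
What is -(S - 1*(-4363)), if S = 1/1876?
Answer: -8184989/1876 ≈ -4363.0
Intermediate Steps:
S = 1/1876 ≈ 0.00053305
-(S - 1*(-4363)) = -(1/1876 - 1*(-4363)) = -(1/1876 + 4363) = -1*8184989/1876 = -8184989/1876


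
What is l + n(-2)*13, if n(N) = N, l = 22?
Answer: -4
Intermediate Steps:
l + n(-2)*13 = 22 - 2*13 = 22 - 26 = -4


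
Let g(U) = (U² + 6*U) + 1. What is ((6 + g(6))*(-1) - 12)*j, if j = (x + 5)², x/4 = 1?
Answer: -7371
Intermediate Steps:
x = 4 (x = 4*1 = 4)
j = 81 (j = (4 + 5)² = 9² = 81)
g(U) = 1 + U² + 6*U
((6 + g(6))*(-1) - 12)*j = ((6 + (1 + 6² + 6*6))*(-1) - 12)*81 = ((6 + (1 + 36 + 36))*(-1) - 12)*81 = ((6 + 73)*(-1) - 12)*81 = (79*(-1) - 12)*81 = (-79 - 12)*81 = -91*81 = -7371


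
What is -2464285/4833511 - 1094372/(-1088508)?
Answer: 651816290828/1315328847897 ≈ 0.49555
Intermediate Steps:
-2464285/4833511 - 1094372/(-1088508) = -2464285*1/4833511 - 1094372*(-1/1088508) = -2464285/4833511 + 273593/272127 = 651816290828/1315328847897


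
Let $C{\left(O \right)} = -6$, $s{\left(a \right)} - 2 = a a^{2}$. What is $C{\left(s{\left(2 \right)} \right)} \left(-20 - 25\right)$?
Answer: $270$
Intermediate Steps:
$s{\left(a \right)} = 2 + a^{3}$ ($s{\left(a \right)} = 2 + a a^{2} = 2 + a^{3}$)
$C{\left(s{\left(2 \right)} \right)} \left(-20 - 25\right) = - 6 \left(-20 - 25\right) = \left(-6\right) \left(-45\right) = 270$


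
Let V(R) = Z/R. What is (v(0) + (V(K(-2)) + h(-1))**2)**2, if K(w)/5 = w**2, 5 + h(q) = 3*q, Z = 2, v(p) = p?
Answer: 38950081/10000 ≈ 3895.0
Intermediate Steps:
h(q) = -5 + 3*q
K(w) = 5*w**2
V(R) = 2/R
(v(0) + (V(K(-2)) + h(-1))**2)**2 = (0 + (2/((5*(-2)**2)) + (-5 + 3*(-1)))**2)**2 = (0 + (2/((5*4)) + (-5 - 3))**2)**2 = (0 + (2/20 - 8)**2)**2 = (0 + (2*(1/20) - 8)**2)**2 = (0 + (1/10 - 8)**2)**2 = (0 + (-79/10)**2)**2 = (0 + 6241/100)**2 = (6241/100)**2 = 38950081/10000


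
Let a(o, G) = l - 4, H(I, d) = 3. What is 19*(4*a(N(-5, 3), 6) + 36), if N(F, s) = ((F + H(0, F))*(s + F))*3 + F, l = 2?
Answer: 532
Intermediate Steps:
N(F, s) = F + 3*(3 + F)*(F + s) (N(F, s) = ((F + 3)*(s + F))*3 + F = ((3 + F)*(F + s))*3 + F = 3*(3 + F)*(F + s) + F = F + 3*(3 + F)*(F + s))
a(o, G) = -2 (a(o, G) = 2 - 4 = -2)
19*(4*a(N(-5, 3), 6) + 36) = 19*(4*(-2) + 36) = 19*(-8 + 36) = 19*28 = 532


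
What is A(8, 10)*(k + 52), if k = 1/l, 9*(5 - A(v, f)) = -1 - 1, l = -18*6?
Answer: 263905/972 ≈ 271.51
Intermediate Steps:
l = -108
A(v, f) = 47/9 (A(v, f) = 5 - (-1 - 1)/9 = 5 - ⅑*(-2) = 5 + 2/9 = 47/9)
k = -1/108 (k = 1/(-108) = -1/108 ≈ -0.0092593)
A(8, 10)*(k + 52) = 47*(-1/108 + 52)/9 = (47/9)*(5615/108) = 263905/972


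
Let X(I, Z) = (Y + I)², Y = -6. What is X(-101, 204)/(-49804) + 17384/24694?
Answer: 291535565/614929988 ≈ 0.47410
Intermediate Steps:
X(I, Z) = (-6 + I)²
X(-101, 204)/(-49804) + 17384/24694 = (-6 - 101)²/(-49804) + 17384/24694 = (-107)²*(-1/49804) + 17384*(1/24694) = 11449*(-1/49804) + 8692/12347 = -11449/49804 + 8692/12347 = 291535565/614929988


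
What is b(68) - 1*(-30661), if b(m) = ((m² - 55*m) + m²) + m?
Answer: 36237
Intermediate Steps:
b(m) = -54*m + 2*m² (b(m) = (-55*m + 2*m²) + m = -54*m + 2*m²)
b(68) - 1*(-30661) = 2*68*(-27 + 68) - 1*(-30661) = 2*68*41 + 30661 = 5576 + 30661 = 36237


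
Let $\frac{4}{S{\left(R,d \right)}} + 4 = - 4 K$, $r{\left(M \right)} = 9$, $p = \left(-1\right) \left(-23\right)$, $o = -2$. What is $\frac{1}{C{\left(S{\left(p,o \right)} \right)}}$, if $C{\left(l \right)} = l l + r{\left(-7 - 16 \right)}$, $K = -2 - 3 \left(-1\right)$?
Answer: $\frac{4}{37} \approx 0.10811$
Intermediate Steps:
$K = 1$ ($K = -2 - -3 = -2 + 3 = 1$)
$p = 23$
$S{\left(R,d \right)} = - \frac{1}{2}$ ($S{\left(R,d \right)} = \frac{4}{-4 - 4} = \frac{4}{-8} = 4 \left(- \frac{1}{8}\right) = - \frac{1}{2}$)
$C{\left(l \right)} = 9 + l^{2}$ ($C{\left(l \right)} = l l + 9 = l^{2} + 9 = 9 + l^{2}$)
$\frac{1}{C{\left(S{\left(p,o \right)} \right)}} = \frac{1}{9 + \left(- \frac{1}{2}\right)^{2}} = \frac{1}{9 + \frac{1}{4}} = \frac{1}{\frac{37}{4}} = \frac{4}{37}$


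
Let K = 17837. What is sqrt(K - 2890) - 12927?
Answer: -12927 + sqrt(14947) ≈ -12805.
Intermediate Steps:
sqrt(K - 2890) - 12927 = sqrt(17837 - 2890) - 12927 = sqrt(14947) - 12927 = -12927 + sqrt(14947)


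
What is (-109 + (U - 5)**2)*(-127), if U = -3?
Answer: 5715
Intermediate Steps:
(-109 + (U - 5)**2)*(-127) = (-109 + (-3 - 5)**2)*(-127) = (-109 + (-8)**2)*(-127) = (-109 + 64)*(-127) = -45*(-127) = 5715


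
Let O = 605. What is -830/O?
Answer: -166/121 ≈ -1.3719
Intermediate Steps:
-830/O = -830/605 = -830*1/605 = -166/121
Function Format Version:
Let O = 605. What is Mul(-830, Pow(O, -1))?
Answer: Rational(-166, 121) ≈ -1.3719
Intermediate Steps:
Mul(-830, Pow(O, -1)) = Mul(-830, Pow(605, -1)) = Mul(-830, Rational(1, 605)) = Rational(-166, 121)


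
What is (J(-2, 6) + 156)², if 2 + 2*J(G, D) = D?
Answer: 24964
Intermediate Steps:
J(G, D) = -1 + D/2
(J(-2, 6) + 156)² = ((-1 + (½)*6) + 156)² = ((-1 + 3) + 156)² = (2 + 156)² = 158² = 24964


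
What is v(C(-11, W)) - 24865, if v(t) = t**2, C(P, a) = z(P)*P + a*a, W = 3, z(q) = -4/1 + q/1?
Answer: 5411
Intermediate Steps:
z(q) = -4 + q (z(q) = -4*1 + q*1 = -4 + q)
C(P, a) = a**2 + P*(-4 + P) (C(P, a) = (-4 + P)*P + a*a = P*(-4 + P) + a**2 = a**2 + P*(-4 + P))
v(C(-11, W)) - 24865 = (3**2 - 11*(-4 - 11))**2 - 24865 = (9 - 11*(-15))**2 - 24865 = (9 + 165)**2 - 24865 = 174**2 - 24865 = 30276 - 24865 = 5411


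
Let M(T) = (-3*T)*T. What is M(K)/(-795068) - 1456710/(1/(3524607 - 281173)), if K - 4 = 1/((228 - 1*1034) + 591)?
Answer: -173643831721921458948357/36752018300 ≈ -4.7247e+12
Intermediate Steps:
K = 859/215 (K = 4 + 1/((228 - 1*1034) + 591) = 4 + 1/((228 - 1034) + 591) = 4 + 1/(-806 + 591) = 4 + 1/(-215) = 4 - 1/215 = 859/215 ≈ 3.9953)
M(T) = -3*T²
M(K)/(-795068) - 1456710/(1/(3524607 - 281173)) = -3*(859/215)²/(-795068) - 1456710/(1/(3524607 - 281173)) = -3*737881/46225*(-1/795068) - 1456710/(1/3243434) = -2213643/46225*(-1/795068) - 1456710/1/3243434 = 2213643/36752018300 - 1456710*3243434 = 2213643/36752018300 - 4724742742140 = -173643831721921458948357/36752018300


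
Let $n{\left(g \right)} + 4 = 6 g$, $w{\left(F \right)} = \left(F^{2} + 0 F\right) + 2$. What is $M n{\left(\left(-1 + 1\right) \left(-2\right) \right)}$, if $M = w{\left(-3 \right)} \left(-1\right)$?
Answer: $44$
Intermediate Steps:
$w{\left(F \right)} = 2 + F^{2}$ ($w{\left(F \right)} = \left(F^{2} + 0\right) + 2 = F^{2} + 2 = 2 + F^{2}$)
$n{\left(g \right)} = -4 + 6 g$
$M = -11$ ($M = \left(2 + \left(-3\right)^{2}\right) \left(-1\right) = \left(2 + 9\right) \left(-1\right) = 11 \left(-1\right) = -11$)
$M n{\left(\left(-1 + 1\right) \left(-2\right) \right)} = - 11 \left(-4 + 6 \left(-1 + 1\right) \left(-2\right)\right) = - 11 \left(-4 + 6 \cdot 0 \left(-2\right)\right) = - 11 \left(-4 + 6 \cdot 0\right) = - 11 \left(-4 + 0\right) = \left(-11\right) \left(-4\right) = 44$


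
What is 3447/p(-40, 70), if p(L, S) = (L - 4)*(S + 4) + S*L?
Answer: -3447/6056 ≈ -0.56919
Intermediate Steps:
p(L, S) = L*S + (-4 + L)*(4 + S) (p(L, S) = (-4 + L)*(4 + S) + L*S = L*S + (-4 + L)*(4 + S))
3447/p(-40, 70) = 3447/(-16 - 4*70 + 4*(-40) + 2*(-40)*70) = 3447/(-16 - 280 - 160 - 5600) = 3447/(-6056) = 3447*(-1/6056) = -3447/6056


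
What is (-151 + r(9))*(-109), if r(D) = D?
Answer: 15478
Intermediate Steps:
(-151 + r(9))*(-109) = (-151 + 9)*(-109) = -142*(-109) = 15478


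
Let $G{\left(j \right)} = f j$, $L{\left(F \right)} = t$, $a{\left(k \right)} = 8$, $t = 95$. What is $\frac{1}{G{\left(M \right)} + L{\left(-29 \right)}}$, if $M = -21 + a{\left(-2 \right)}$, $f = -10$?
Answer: $\frac{1}{225} \approx 0.0044444$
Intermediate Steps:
$L{\left(F \right)} = 95$
$M = -13$ ($M = -21 + 8 = -13$)
$G{\left(j \right)} = - 10 j$
$\frac{1}{G{\left(M \right)} + L{\left(-29 \right)}} = \frac{1}{\left(-10\right) \left(-13\right) + 95} = \frac{1}{130 + 95} = \frac{1}{225}$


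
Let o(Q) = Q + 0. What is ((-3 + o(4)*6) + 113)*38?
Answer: 5092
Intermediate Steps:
o(Q) = Q
((-3 + o(4)*6) + 113)*38 = ((-3 + 4*6) + 113)*38 = ((-3 + 24) + 113)*38 = (21 + 113)*38 = 134*38 = 5092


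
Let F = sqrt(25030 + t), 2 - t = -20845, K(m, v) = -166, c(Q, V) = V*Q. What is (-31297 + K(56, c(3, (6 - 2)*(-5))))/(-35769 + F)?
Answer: 1125400047/1279375484 + 31463*sqrt(45877)/1279375484 ≈ 0.88492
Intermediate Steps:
c(Q, V) = Q*V
t = 20847 (t = 2 - 1*(-20845) = 2 + 20845 = 20847)
F = sqrt(45877) (F = sqrt(25030 + 20847) = sqrt(45877) ≈ 214.19)
(-31297 + K(56, c(3, (6 - 2)*(-5))))/(-35769 + F) = (-31297 - 166)/(-35769 + sqrt(45877)) = -31463/(-35769 + sqrt(45877))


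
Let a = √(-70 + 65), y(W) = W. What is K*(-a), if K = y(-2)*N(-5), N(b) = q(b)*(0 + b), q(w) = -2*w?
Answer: -100*I*√5 ≈ -223.61*I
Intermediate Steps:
N(b) = -2*b² (N(b) = (-2*b)*(0 + b) = (-2*b)*b = -2*b²)
a = I*√5 (a = √(-5) = I*√5 ≈ 2.2361*I)
K = 100 (K = -(-4)*(-5)² = -(-4)*25 = -2*(-50) = 100)
K*(-a) = 100*(-I*√5) = -100*I*√5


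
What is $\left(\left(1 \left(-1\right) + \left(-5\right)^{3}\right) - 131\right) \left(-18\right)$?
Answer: $4626$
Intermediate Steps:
$\left(\left(1 \left(-1\right) + \left(-5\right)^{3}\right) - 131\right) \left(-18\right) = \left(\left(-1 - 125\right) - 131\right) \left(-18\right) = \left(-126 - 131\right) \left(-18\right) = \left(-257\right) \left(-18\right) = 4626$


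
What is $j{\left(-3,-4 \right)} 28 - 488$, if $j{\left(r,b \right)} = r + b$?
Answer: $-684$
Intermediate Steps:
$j{\left(r,b \right)} = b + r$
$j{\left(-3,-4 \right)} 28 - 488 = \left(-4 - 3\right) 28 - 488 = \left(-7\right) 28 - 488 = -196 - 488 = -684$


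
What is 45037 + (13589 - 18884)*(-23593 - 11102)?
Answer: 183755062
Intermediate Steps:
45037 + (13589 - 18884)*(-23593 - 11102) = 45037 - 5295*(-34695) = 45037 + 183710025 = 183755062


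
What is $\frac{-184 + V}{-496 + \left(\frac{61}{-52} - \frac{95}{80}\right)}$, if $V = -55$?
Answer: $\frac{49712}{103659} \approx 0.47957$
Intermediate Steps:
$\frac{-184 + V}{-496 + \left(\frac{61}{-52} - \frac{95}{80}\right)} = \frac{-184 - 55}{-496 + \left(\frac{61}{-52} - \frac{95}{80}\right)} = - \frac{239}{-496 + \left(61 \left(- \frac{1}{52}\right) - \frac{19}{16}\right)} = - \frac{239}{-496 - \frac{491}{208}} = - \frac{239}{- \frac{103659}{208}} = \left(-239\right) \left(- \frac{208}{103659}\right) = \frac{49712}{103659}$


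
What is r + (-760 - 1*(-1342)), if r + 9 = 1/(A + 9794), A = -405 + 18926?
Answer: 16224496/28315 ≈ 573.00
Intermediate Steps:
A = 18521
r = -254834/28315 (r = -9 + 1/(18521 + 9794) = -9 + 1/28315 = -254834/28315 ≈ -9.0000)
r + (-760 - 1*(-1342)) = -254834/28315 + (-760 - 1*(-1342)) = -254834/28315 + (-760 + 1342) = -254834/28315 + 582 = 16224496/28315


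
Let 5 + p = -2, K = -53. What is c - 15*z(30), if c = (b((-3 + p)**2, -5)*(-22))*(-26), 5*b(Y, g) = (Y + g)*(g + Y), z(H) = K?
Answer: 1033255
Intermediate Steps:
p = -7 (p = -5 - 2 = -7)
z(H) = -53
b(Y, g) = (Y + g)**2/5 (b(Y, g) = ((Y + g)*(g + Y))/5 = ((Y + g)*(Y + g))/5 = (Y + g)**2/5)
c = 1032460 (c = ((((-3 - 7)**2 - 5)**2/5)*(-22))*(-26) = ((((-10)**2 - 5)**2/5)*(-22))*(-26) = (((100 - 5)**2/5)*(-22))*(-26) = (((1/5)*95**2)*(-22))*(-26) = (((1/5)*9025)*(-22))*(-26) = (1805*(-22))*(-26) = -39710*(-26) = 1032460)
c - 15*z(30) = 1032460 - 15*(-53) = 1032460 + 795 = 1033255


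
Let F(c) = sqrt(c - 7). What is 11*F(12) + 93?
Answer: 93 + 11*sqrt(5) ≈ 117.60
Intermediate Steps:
F(c) = sqrt(-7 + c)
11*F(12) + 93 = 11*sqrt(-7 + 12) + 93 = 11*sqrt(5) + 93 = 93 + 11*sqrt(5)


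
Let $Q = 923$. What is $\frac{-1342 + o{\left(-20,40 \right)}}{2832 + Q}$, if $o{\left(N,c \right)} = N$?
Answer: $- \frac{1362}{3755} \approx -0.36272$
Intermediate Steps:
$\frac{-1342 + o{\left(-20,40 \right)}}{2832 + Q} = \frac{-1342 - 20}{2832 + 923} = - \frac{1362}{3755}$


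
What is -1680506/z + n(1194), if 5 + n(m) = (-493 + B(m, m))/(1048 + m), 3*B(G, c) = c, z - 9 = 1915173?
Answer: -668916499/112995738 ≈ -5.9198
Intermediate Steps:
z = 1915182 (z = 9 + 1915173 = 1915182)
B(G, c) = c/3
n(m) = -5 + (-493 + m/3)/(1048 + m)
-1680506/z + n(1194) = -1680506/1915182 + 7*(-2457 - 2*1194)/(3*(1048 + 1194)) = -1680506*1/1915182 + (7/3)*(-2457 - 2388)/2242 = -840253/957591 + (7/3)*(1/2242)*(-4845) = -840253/957591 - 595/118 = -668916499/112995738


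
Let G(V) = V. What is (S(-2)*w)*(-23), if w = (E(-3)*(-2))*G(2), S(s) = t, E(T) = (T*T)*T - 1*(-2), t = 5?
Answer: -11500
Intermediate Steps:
E(T) = 2 + T³ (E(T) = T²*T + 2 = T³ + 2 = 2 + T³)
S(s) = 5
w = 100 (w = ((2 + (-3)³)*(-2))*2 = ((2 - 27)*(-2))*2 = -25*(-2)*2 = 50*2 = 100)
(S(-2)*w)*(-23) = (5*100)*(-23) = 500*(-23) = -11500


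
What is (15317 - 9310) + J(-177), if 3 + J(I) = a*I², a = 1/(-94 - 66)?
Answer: 929311/160 ≈ 5808.2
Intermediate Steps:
a = -1/160 (a = 1/(-160) = -1/160 ≈ -0.0062500)
J(I) = -3 - I²/160
(15317 - 9310) + J(-177) = (15317 - 9310) + (-3 - 1/160*(-177)²) = 6007 + (-3 - 1/160*31329) = 6007 + (-3 - 31329/160) = 6007 - 31809/160 = 929311/160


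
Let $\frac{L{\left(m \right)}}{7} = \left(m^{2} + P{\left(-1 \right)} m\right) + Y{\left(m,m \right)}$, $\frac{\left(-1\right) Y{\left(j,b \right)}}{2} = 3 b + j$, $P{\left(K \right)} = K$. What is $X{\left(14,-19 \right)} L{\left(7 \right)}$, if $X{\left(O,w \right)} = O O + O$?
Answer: $-20580$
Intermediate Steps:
$Y{\left(j,b \right)} = - 6 b - 2 j$ ($Y{\left(j,b \right)} = - 2 \left(3 b + j\right) = - 2 \left(j + 3 b\right) = - 6 b - 2 j$)
$X{\left(O,w \right)} = O + O^{2}$ ($X{\left(O,w \right)} = O^{2} + O = O + O^{2}$)
$L{\left(m \right)} = - 63 m + 7 m^{2}$ ($L{\left(m \right)} = 7 \left(\left(m^{2} - m\right) - 8 m\right) = 7 \left(m^{2} - 9 m\right) = - 63 m + 7 m^{2}$)
$X{\left(14,-19 \right)} L{\left(7 \right)} = 14 \left(1 + 14\right) 7 \cdot 7 \left(-9 + 7\right) = 14 \cdot 15 \cdot 7 \cdot 7 \left(-2\right) = 210 \left(-98\right) = -20580$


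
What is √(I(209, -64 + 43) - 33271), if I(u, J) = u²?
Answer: √10410 ≈ 102.03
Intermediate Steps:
√(I(209, -64 + 43) - 33271) = √(209² - 33271) = √(43681 - 33271) = √10410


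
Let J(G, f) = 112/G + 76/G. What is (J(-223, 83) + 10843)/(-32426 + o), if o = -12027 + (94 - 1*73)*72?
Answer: -2417801/9575843 ≈ -0.25249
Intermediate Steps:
o = -10515 (o = -12027 + (94 - 73)*72 = -12027 + 21*72 = -12027 + 1512 = -10515)
J(G, f) = 188/G
(J(-223, 83) + 10843)/(-32426 + o) = (188/(-223) + 10843)/(-32426 - 10515) = (188*(-1/223) + 10843)/(-42941) = (-188/223 + 10843)*(-1/42941) = (2417801/223)*(-1/42941) = -2417801/9575843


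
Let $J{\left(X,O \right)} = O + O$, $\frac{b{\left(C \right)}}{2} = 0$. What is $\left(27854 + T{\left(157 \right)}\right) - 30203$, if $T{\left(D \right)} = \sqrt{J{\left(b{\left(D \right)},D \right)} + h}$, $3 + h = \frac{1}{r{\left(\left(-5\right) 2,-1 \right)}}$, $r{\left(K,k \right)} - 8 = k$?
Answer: $-2349 + \frac{33 \sqrt{14}}{7} \approx -2331.4$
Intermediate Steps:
$b{\left(C \right)} = 0$ ($b{\left(C \right)} = 2 \cdot 0 = 0$)
$r{\left(K,k \right)} = 8 + k$
$h = - \frac{20}{7}$ ($h = -3 + \frac{1}{8 - 1} = -3 + \frac{1}{7} = - \frac{20}{7} \approx -2.8571$)
$J{\left(X,O \right)} = 2 O$
$T{\left(D \right)} = \sqrt{- \frac{20}{7} + 2 D}$ ($T{\left(D \right)} = \sqrt{2 D - \frac{20}{7}} = \sqrt{- \frac{20}{7} + 2 D}$)
$\left(27854 + T{\left(157 \right)}\right) - 30203 = \left(27854 + \frac{\sqrt{-140 + 98 \cdot 157}}{7}\right) - 30203 = \left(27854 + \frac{\sqrt{-140 + 15386}}{7}\right) - 30203 = \left(27854 + \frac{\sqrt{15246}}{7}\right) - 30203 = \left(27854 + \frac{33 \sqrt{14}}{7}\right) - 30203 = -2349 + \frac{33 \sqrt{14}}{7}$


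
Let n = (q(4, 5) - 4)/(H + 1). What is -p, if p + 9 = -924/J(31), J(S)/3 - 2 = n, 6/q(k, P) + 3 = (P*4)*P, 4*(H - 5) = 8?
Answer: 124769/585 ≈ 213.28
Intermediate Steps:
H = 7 (H = 5 + (¼)*8 = 5 + 2 = 7)
q(k, P) = 6/(-3 + 4*P²) (q(k, P) = 6/(-3 + (P*4)*P) = 6/(-3 + (4*P)*P) = 6/(-3 + 4*P²))
n = -191/388 (n = (6/(-3 + 4*5²) - 4)/(7 + 1) = (6/(-3 + 4*25) - 4)/8 = (6/(-3 + 100) - 4)*(⅛) = (6/97 - 4)*(⅛) = -382/97*⅛ = -191/388 ≈ -0.49227)
J(S) = 1755/388 (J(S) = 6 + 3*(-191/388) = 6 - 573/388 = 1755/388)
p = -124769/585 (p = -9 - 924/1755/388 = -9 - 924*388/1755 = -9 - 119504/585 = -124769/585 ≈ -213.28)
-p = -1*(-124769/585) = 124769/585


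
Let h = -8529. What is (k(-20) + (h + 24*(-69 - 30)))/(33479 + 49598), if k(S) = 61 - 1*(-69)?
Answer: -10775/83077 ≈ -0.12970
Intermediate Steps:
k(S) = 130 (k(S) = 61 + 69 = 130)
(k(-20) + (h + 24*(-69 - 30)))/(33479 + 49598) = (130 + (-8529 + 24*(-69 - 30)))/(33479 + 49598) = (130 + (-8529 + 24*(-99)))/83077 = (130 + (-8529 - 2376))*(1/83077) = (130 - 10905)*(1/83077) = -10775*1/83077 = -10775/83077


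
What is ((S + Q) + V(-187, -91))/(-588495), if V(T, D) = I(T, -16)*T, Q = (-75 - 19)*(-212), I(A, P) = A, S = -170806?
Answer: 115909/588495 ≈ 0.19696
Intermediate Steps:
Q = 19928 (Q = -94*(-212) = 19928)
V(T, D) = T**2 (V(T, D) = T*T = T**2)
((S + Q) + V(-187, -91))/(-588495) = ((-170806 + 19928) + (-187)**2)/(-588495) = (-150878 + 34969)*(-1/588495) = -115909*(-1/588495) = 115909/588495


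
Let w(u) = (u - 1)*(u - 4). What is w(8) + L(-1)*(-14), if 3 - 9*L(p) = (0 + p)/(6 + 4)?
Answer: 1043/45 ≈ 23.178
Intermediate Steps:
L(p) = 1/3 - p/90 (L(p) = 1/3 - (0 + p)/(9*(6 + 4)) = 1/3 - p/(9*10) = 1/3 - p/90)
w(u) = (-1 + u)*(-4 + u)
w(8) + L(-1)*(-14) = (4 + 8**2 - 5*8) + (1/3 - 1/90*(-1))*(-14) = (4 + 64 - 40) + (1/3 + 1/90)*(-14) = 28 + (31/90)*(-14) = 28 - 217/45 = 1043/45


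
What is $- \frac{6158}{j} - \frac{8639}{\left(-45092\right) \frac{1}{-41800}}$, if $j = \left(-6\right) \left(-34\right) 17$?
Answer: $- \frac{156575981267}{19547382} \approx -8010.1$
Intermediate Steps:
$j = 3468$ ($j = 204 \cdot 17 = 3468$)
$- \frac{6158}{j} - \frac{8639}{\left(-45092\right) \frac{1}{-41800}} = - \frac{6158}{3468} - \frac{8639}{\left(-45092\right) \frac{1}{-41800}} = \left(-6158\right) \frac{1}{3468} - \frac{8639}{\left(-45092\right) \left(- \frac{1}{41800}\right)} = - \frac{3079}{1734} - \frac{8639}{\frac{11273}{10450}} = - \frac{3079}{1734} - \frac{90277550}{11273} = - \frac{156575981267}{19547382}$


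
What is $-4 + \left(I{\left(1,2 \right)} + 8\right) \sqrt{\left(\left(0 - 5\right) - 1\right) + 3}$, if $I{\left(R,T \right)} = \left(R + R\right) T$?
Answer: $-4 + 12 i \sqrt{3} \approx -4.0 + 20.785 i$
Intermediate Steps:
$I{\left(R,T \right)} = 2 R T$
$-4 + \left(I{\left(1,2 \right)} + 8\right) \sqrt{\left(\left(0 - 5\right) - 1\right) + 3} = -4 + \left(2 \cdot 1 \cdot 2 + 8\right) \sqrt{\left(\left(0 - 5\right) - 1\right) + 3} = -4 + \left(4 + 8\right) \sqrt{\left(-5 - 1\right) + 3} = -4 + 12 \sqrt{-6 + 3} = -4 + 12 \sqrt{-3} = -4 + 12 i \sqrt{3}$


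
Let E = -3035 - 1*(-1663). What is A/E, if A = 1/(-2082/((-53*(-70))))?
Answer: 265/204036 ≈ 0.0012988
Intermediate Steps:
A = -1855/1041 (A = 1/(-2082/3710) = 1/(-2082*1/3710) = 1/(-1041/1855) = -1855/1041 ≈ -1.7819)
E = -1372 (E = -3035 + 1663 = -1372)
A/E = -1855/1041/(-1372) = -1855/1041*(-1/1372) = 265/204036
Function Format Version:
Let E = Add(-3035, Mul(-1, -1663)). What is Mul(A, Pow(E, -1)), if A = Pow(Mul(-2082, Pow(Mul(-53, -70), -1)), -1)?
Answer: Rational(265, 204036) ≈ 0.0012988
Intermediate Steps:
A = Rational(-1855, 1041) (A = Pow(Mul(-2082, Pow(3710, -1)), -1) = Pow(Mul(-2082, Rational(1, 3710)), -1) = Pow(Rational(-1041, 1855), -1) = Rational(-1855, 1041) ≈ -1.7819)
E = -1372 (E = Add(-3035, 1663) = -1372)
Mul(A, Pow(E, -1)) = Mul(Rational(-1855, 1041), Pow(-1372, -1)) = Mul(Rational(-1855, 1041), Rational(-1, 1372)) = Rational(265, 204036)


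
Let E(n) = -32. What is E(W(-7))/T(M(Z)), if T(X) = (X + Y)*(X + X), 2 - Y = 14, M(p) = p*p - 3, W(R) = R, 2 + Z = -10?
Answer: -16/18189 ≈ -0.00087965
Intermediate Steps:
Z = -12 (Z = -2 - 10 = -12)
M(p) = -3 + p² (M(p) = p² - 3 = -3 + p²)
Y = -12 (Y = 2 - 1*14 = 2 - 14 = -12)
T(X) = 2*X*(-12 + X) (T(X) = (X - 12)*(X + X) = (-12 + X)*(2*X) = 2*X*(-12 + X))
E(W(-7))/T(M(Z)) = -32*1/(2*(-12 + (-3 + (-12)²))*(-3 + (-12)²)) = -32*1/(2*(-12 + (-3 + 144))*(-3 + 144)) = -32*1/(282*(-12 + 141)) = -32/(2*141*129) = -32/36378 = -32*1/36378 = -16/18189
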